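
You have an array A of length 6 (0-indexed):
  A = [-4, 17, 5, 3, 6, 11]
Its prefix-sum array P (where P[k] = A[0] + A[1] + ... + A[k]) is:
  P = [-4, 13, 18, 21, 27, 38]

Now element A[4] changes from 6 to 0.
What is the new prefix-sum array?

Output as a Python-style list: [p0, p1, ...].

Change: A[4] 6 -> 0, delta = -6
P[k] for k < 4: unchanged (A[4] not included)
P[k] for k >= 4: shift by delta = -6
  P[0] = -4 + 0 = -4
  P[1] = 13 + 0 = 13
  P[2] = 18 + 0 = 18
  P[3] = 21 + 0 = 21
  P[4] = 27 + -6 = 21
  P[5] = 38 + -6 = 32

Answer: [-4, 13, 18, 21, 21, 32]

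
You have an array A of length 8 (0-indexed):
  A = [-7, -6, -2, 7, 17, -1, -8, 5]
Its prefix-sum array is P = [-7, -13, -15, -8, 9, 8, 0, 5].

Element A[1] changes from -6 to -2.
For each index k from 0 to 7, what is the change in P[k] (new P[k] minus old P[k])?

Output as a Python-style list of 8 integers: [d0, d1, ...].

Answer: [0, 4, 4, 4, 4, 4, 4, 4]

Derivation:
Element change: A[1] -6 -> -2, delta = 4
For k < 1: P[k] unchanged, delta_P[k] = 0
For k >= 1: P[k] shifts by exactly 4
Delta array: [0, 4, 4, 4, 4, 4, 4, 4]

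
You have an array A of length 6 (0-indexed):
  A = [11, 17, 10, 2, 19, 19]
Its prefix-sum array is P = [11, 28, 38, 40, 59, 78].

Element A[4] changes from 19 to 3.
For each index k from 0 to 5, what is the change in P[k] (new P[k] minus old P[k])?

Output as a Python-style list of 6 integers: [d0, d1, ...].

Element change: A[4] 19 -> 3, delta = -16
For k < 4: P[k] unchanged, delta_P[k] = 0
For k >= 4: P[k] shifts by exactly -16
Delta array: [0, 0, 0, 0, -16, -16]

Answer: [0, 0, 0, 0, -16, -16]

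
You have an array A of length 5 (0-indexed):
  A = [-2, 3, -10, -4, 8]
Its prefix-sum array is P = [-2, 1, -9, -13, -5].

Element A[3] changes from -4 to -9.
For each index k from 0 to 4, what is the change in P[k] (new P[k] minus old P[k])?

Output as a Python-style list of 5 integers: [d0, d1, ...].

Element change: A[3] -4 -> -9, delta = -5
For k < 3: P[k] unchanged, delta_P[k] = 0
For k >= 3: P[k] shifts by exactly -5
Delta array: [0, 0, 0, -5, -5]

Answer: [0, 0, 0, -5, -5]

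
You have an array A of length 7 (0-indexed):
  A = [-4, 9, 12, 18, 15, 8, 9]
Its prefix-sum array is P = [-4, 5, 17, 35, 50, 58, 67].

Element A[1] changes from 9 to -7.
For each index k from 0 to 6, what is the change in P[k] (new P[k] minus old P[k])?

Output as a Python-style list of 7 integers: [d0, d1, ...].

Element change: A[1] 9 -> -7, delta = -16
For k < 1: P[k] unchanged, delta_P[k] = 0
For k >= 1: P[k] shifts by exactly -16
Delta array: [0, -16, -16, -16, -16, -16, -16]

Answer: [0, -16, -16, -16, -16, -16, -16]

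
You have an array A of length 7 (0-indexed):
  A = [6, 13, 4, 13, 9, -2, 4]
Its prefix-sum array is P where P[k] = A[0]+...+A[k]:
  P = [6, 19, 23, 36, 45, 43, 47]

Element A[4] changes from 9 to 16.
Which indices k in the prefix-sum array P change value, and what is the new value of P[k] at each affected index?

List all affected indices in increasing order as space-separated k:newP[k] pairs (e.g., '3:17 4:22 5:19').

Answer: 4:52 5:50 6:54

Derivation:
P[k] = A[0] + ... + A[k]
P[k] includes A[4] iff k >= 4
Affected indices: 4, 5, ..., 6; delta = 7
  P[4]: 45 + 7 = 52
  P[5]: 43 + 7 = 50
  P[6]: 47 + 7 = 54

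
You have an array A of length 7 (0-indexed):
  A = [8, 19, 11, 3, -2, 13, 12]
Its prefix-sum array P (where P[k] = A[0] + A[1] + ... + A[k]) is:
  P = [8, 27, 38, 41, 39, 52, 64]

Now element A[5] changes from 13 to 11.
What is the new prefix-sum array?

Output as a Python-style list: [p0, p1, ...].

Answer: [8, 27, 38, 41, 39, 50, 62]

Derivation:
Change: A[5] 13 -> 11, delta = -2
P[k] for k < 5: unchanged (A[5] not included)
P[k] for k >= 5: shift by delta = -2
  P[0] = 8 + 0 = 8
  P[1] = 27 + 0 = 27
  P[2] = 38 + 0 = 38
  P[3] = 41 + 0 = 41
  P[4] = 39 + 0 = 39
  P[5] = 52 + -2 = 50
  P[6] = 64 + -2 = 62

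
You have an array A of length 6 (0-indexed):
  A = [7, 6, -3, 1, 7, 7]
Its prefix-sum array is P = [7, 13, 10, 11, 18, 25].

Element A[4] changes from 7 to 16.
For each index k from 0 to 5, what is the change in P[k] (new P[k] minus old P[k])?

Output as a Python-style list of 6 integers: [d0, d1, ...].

Answer: [0, 0, 0, 0, 9, 9]

Derivation:
Element change: A[4] 7 -> 16, delta = 9
For k < 4: P[k] unchanged, delta_P[k] = 0
For k >= 4: P[k] shifts by exactly 9
Delta array: [0, 0, 0, 0, 9, 9]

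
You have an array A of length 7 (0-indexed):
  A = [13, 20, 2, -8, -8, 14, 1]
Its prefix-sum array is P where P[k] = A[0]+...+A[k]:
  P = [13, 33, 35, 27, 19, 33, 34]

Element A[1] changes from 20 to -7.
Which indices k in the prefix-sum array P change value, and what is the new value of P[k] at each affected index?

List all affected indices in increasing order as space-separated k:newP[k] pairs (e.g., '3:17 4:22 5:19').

P[k] = A[0] + ... + A[k]
P[k] includes A[1] iff k >= 1
Affected indices: 1, 2, ..., 6; delta = -27
  P[1]: 33 + -27 = 6
  P[2]: 35 + -27 = 8
  P[3]: 27 + -27 = 0
  P[4]: 19 + -27 = -8
  P[5]: 33 + -27 = 6
  P[6]: 34 + -27 = 7

Answer: 1:6 2:8 3:0 4:-8 5:6 6:7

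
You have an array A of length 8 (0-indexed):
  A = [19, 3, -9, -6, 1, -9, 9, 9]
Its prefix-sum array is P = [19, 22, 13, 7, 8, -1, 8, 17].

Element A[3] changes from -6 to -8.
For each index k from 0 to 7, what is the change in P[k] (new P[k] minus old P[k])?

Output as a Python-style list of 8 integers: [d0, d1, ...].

Answer: [0, 0, 0, -2, -2, -2, -2, -2]

Derivation:
Element change: A[3] -6 -> -8, delta = -2
For k < 3: P[k] unchanged, delta_P[k] = 0
For k >= 3: P[k] shifts by exactly -2
Delta array: [0, 0, 0, -2, -2, -2, -2, -2]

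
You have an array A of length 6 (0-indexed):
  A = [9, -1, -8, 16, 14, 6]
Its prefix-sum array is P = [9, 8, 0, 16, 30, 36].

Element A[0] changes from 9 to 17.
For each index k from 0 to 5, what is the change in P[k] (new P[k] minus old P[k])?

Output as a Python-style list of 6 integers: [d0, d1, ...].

Answer: [8, 8, 8, 8, 8, 8]

Derivation:
Element change: A[0] 9 -> 17, delta = 8
For k < 0: P[k] unchanged, delta_P[k] = 0
For k >= 0: P[k] shifts by exactly 8
Delta array: [8, 8, 8, 8, 8, 8]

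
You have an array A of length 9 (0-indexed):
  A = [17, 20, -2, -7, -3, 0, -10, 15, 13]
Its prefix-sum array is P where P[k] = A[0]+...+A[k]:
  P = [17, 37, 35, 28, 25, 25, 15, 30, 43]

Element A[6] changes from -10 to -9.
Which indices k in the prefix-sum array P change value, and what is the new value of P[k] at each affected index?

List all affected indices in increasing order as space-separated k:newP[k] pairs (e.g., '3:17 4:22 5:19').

Answer: 6:16 7:31 8:44

Derivation:
P[k] = A[0] + ... + A[k]
P[k] includes A[6] iff k >= 6
Affected indices: 6, 7, ..., 8; delta = 1
  P[6]: 15 + 1 = 16
  P[7]: 30 + 1 = 31
  P[8]: 43 + 1 = 44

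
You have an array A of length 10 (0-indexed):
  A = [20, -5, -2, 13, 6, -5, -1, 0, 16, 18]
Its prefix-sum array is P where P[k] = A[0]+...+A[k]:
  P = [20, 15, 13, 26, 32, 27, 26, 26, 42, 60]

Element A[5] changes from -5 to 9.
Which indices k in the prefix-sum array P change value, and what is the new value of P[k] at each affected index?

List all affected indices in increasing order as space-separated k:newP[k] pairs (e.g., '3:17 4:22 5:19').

P[k] = A[0] + ... + A[k]
P[k] includes A[5] iff k >= 5
Affected indices: 5, 6, ..., 9; delta = 14
  P[5]: 27 + 14 = 41
  P[6]: 26 + 14 = 40
  P[7]: 26 + 14 = 40
  P[8]: 42 + 14 = 56
  P[9]: 60 + 14 = 74

Answer: 5:41 6:40 7:40 8:56 9:74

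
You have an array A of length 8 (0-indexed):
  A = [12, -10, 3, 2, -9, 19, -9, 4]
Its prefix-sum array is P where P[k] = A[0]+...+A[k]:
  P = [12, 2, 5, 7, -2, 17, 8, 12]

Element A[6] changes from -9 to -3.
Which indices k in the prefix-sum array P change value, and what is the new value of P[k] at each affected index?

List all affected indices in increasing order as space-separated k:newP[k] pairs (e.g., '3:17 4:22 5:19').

P[k] = A[0] + ... + A[k]
P[k] includes A[6] iff k >= 6
Affected indices: 6, 7, ..., 7; delta = 6
  P[6]: 8 + 6 = 14
  P[7]: 12 + 6 = 18

Answer: 6:14 7:18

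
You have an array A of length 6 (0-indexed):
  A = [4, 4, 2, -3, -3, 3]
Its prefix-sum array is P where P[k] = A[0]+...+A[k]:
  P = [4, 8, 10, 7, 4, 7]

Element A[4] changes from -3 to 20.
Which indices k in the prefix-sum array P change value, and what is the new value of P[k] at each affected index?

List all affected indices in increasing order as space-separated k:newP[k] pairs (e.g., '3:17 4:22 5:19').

Answer: 4:27 5:30

Derivation:
P[k] = A[0] + ... + A[k]
P[k] includes A[4] iff k >= 4
Affected indices: 4, 5, ..., 5; delta = 23
  P[4]: 4 + 23 = 27
  P[5]: 7 + 23 = 30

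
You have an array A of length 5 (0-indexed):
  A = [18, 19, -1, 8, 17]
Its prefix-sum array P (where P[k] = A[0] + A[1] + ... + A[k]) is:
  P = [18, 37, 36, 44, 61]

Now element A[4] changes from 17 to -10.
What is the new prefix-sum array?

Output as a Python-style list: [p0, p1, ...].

Change: A[4] 17 -> -10, delta = -27
P[k] for k < 4: unchanged (A[4] not included)
P[k] for k >= 4: shift by delta = -27
  P[0] = 18 + 0 = 18
  P[1] = 37 + 0 = 37
  P[2] = 36 + 0 = 36
  P[3] = 44 + 0 = 44
  P[4] = 61 + -27 = 34

Answer: [18, 37, 36, 44, 34]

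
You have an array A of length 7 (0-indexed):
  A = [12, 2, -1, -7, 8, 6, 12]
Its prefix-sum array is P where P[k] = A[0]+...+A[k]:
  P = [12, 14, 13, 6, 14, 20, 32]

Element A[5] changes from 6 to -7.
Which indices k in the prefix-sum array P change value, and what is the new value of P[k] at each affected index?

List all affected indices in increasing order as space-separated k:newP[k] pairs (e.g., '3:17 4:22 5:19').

Answer: 5:7 6:19

Derivation:
P[k] = A[0] + ... + A[k]
P[k] includes A[5] iff k >= 5
Affected indices: 5, 6, ..., 6; delta = -13
  P[5]: 20 + -13 = 7
  P[6]: 32 + -13 = 19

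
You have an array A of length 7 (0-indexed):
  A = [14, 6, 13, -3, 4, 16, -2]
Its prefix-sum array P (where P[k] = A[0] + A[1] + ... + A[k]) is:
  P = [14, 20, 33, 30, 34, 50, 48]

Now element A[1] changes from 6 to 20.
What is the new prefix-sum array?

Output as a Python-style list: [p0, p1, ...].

Answer: [14, 34, 47, 44, 48, 64, 62]

Derivation:
Change: A[1] 6 -> 20, delta = 14
P[k] for k < 1: unchanged (A[1] not included)
P[k] for k >= 1: shift by delta = 14
  P[0] = 14 + 0 = 14
  P[1] = 20 + 14 = 34
  P[2] = 33 + 14 = 47
  P[3] = 30 + 14 = 44
  P[4] = 34 + 14 = 48
  P[5] = 50 + 14 = 64
  P[6] = 48 + 14 = 62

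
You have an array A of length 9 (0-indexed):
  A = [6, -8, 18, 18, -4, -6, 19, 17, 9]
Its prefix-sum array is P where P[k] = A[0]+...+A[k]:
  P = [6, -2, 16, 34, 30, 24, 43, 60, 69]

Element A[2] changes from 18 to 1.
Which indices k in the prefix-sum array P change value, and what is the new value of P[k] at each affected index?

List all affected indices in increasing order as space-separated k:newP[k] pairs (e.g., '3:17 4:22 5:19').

Answer: 2:-1 3:17 4:13 5:7 6:26 7:43 8:52

Derivation:
P[k] = A[0] + ... + A[k]
P[k] includes A[2] iff k >= 2
Affected indices: 2, 3, ..., 8; delta = -17
  P[2]: 16 + -17 = -1
  P[3]: 34 + -17 = 17
  P[4]: 30 + -17 = 13
  P[5]: 24 + -17 = 7
  P[6]: 43 + -17 = 26
  P[7]: 60 + -17 = 43
  P[8]: 69 + -17 = 52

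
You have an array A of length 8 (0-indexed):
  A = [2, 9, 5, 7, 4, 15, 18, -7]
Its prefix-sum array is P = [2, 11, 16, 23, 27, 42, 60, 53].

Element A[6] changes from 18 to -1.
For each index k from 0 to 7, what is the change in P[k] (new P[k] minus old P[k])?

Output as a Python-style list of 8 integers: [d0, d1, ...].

Element change: A[6] 18 -> -1, delta = -19
For k < 6: P[k] unchanged, delta_P[k] = 0
For k >= 6: P[k] shifts by exactly -19
Delta array: [0, 0, 0, 0, 0, 0, -19, -19]

Answer: [0, 0, 0, 0, 0, 0, -19, -19]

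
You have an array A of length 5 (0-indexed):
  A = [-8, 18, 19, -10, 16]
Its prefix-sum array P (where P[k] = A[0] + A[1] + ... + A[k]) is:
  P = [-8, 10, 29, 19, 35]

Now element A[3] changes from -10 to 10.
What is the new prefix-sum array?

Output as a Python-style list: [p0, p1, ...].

Change: A[3] -10 -> 10, delta = 20
P[k] for k < 3: unchanged (A[3] not included)
P[k] for k >= 3: shift by delta = 20
  P[0] = -8 + 0 = -8
  P[1] = 10 + 0 = 10
  P[2] = 29 + 0 = 29
  P[3] = 19 + 20 = 39
  P[4] = 35 + 20 = 55

Answer: [-8, 10, 29, 39, 55]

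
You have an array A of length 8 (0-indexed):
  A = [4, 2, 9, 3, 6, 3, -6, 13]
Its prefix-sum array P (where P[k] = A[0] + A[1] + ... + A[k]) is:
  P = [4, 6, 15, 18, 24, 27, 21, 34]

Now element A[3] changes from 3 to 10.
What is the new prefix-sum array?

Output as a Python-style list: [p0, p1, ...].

Answer: [4, 6, 15, 25, 31, 34, 28, 41]

Derivation:
Change: A[3] 3 -> 10, delta = 7
P[k] for k < 3: unchanged (A[3] not included)
P[k] for k >= 3: shift by delta = 7
  P[0] = 4 + 0 = 4
  P[1] = 6 + 0 = 6
  P[2] = 15 + 0 = 15
  P[3] = 18 + 7 = 25
  P[4] = 24 + 7 = 31
  P[5] = 27 + 7 = 34
  P[6] = 21 + 7 = 28
  P[7] = 34 + 7 = 41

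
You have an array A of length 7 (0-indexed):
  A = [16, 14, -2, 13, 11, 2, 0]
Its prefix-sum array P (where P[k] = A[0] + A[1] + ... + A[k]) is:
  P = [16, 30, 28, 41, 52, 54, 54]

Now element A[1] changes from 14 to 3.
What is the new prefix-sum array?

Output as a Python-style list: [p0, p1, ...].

Answer: [16, 19, 17, 30, 41, 43, 43]

Derivation:
Change: A[1] 14 -> 3, delta = -11
P[k] for k < 1: unchanged (A[1] not included)
P[k] for k >= 1: shift by delta = -11
  P[0] = 16 + 0 = 16
  P[1] = 30 + -11 = 19
  P[2] = 28 + -11 = 17
  P[3] = 41 + -11 = 30
  P[4] = 52 + -11 = 41
  P[5] = 54 + -11 = 43
  P[6] = 54 + -11 = 43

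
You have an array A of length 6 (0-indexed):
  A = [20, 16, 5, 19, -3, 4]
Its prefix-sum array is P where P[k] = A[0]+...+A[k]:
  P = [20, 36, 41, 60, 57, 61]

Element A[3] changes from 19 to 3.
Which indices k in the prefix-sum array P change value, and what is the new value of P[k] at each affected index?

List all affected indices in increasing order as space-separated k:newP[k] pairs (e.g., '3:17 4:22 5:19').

Answer: 3:44 4:41 5:45

Derivation:
P[k] = A[0] + ... + A[k]
P[k] includes A[3] iff k >= 3
Affected indices: 3, 4, ..., 5; delta = -16
  P[3]: 60 + -16 = 44
  P[4]: 57 + -16 = 41
  P[5]: 61 + -16 = 45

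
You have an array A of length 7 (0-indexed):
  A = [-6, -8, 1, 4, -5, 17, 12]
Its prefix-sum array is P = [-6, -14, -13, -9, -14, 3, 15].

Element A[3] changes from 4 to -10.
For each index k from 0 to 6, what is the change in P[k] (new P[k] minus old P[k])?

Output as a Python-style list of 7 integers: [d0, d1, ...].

Answer: [0, 0, 0, -14, -14, -14, -14]

Derivation:
Element change: A[3] 4 -> -10, delta = -14
For k < 3: P[k] unchanged, delta_P[k] = 0
For k >= 3: P[k] shifts by exactly -14
Delta array: [0, 0, 0, -14, -14, -14, -14]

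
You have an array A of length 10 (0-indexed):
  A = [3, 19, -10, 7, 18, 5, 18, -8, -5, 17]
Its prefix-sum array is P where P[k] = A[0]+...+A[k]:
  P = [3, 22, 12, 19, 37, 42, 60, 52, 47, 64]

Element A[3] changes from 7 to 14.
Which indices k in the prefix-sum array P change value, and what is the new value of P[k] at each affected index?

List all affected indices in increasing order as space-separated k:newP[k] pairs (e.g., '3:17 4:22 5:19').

P[k] = A[0] + ... + A[k]
P[k] includes A[3] iff k >= 3
Affected indices: 3, 4, ..., 9; delta = 7
  P[3]: 19 + 7 = 26
  P[4]: 37 + 7 = 44
  P[5]: 42 + 7 = 49
  P[6]: 60 + 7 = 67
  P[7]: 52 + 7 = 59
  P[8]: 47 + 7 = 54
  P[9]: 64 + 7 = 71

Answer: 3:26 4:44 5:49 6:67 7:59 8:54 9:71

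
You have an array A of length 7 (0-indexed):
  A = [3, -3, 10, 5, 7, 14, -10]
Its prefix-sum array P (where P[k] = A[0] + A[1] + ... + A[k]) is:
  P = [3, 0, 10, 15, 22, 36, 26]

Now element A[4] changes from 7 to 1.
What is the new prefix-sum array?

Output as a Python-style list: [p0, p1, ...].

Answer: [3, 0, 10, 15, 16, 30, 20]

Derivation:
Change: A[4] 7 -> 1, delta = -6
P[k] for k < 4: unchanged (A[4] not included)
P[k] for k >= 4: shift by delta = -6
  P[0] = 3 + 0 = 3
  P[1] = 0 + 0 = 0
  P[2] = 10 + 0 = 10
  P[3] = 15 + 0 = 15
  P[4] = 22 + -6 = 16
  P[5] = 36 + -6 = 30
  P[6] = 26 + -6 = 20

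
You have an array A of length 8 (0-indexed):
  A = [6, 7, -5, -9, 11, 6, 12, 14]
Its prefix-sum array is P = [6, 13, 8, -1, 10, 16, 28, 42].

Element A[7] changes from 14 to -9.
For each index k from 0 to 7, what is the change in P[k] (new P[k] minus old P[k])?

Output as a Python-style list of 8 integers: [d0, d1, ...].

Element change: A[7] 14 -> -9, delta = -23
For k < 7: P[k] unchanged, delta_P[k] = 0
For k >= 7: P[k] shifts by exactly -23
Delta array: [0, 0, 0, 0, 0, 0, 0, -23]

Answer: [0, 0, 0, 0, 0, 0, 0, -23]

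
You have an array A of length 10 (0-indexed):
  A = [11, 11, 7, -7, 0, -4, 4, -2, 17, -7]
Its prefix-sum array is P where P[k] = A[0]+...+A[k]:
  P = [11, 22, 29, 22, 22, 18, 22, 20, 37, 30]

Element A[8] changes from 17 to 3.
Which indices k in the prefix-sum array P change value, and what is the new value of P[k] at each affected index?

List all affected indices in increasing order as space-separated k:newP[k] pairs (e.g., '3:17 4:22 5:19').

Answer: 8:23 9:16

Derivation:
P[k] = A[0] + ... + A[k]
P[k] includes A[8] iff k >= 8
Affected indices: 8, 9, ..., 9; delta = -14
  P[8]: 37 + -14 = 23
  P[9]: 30 + -14 = 16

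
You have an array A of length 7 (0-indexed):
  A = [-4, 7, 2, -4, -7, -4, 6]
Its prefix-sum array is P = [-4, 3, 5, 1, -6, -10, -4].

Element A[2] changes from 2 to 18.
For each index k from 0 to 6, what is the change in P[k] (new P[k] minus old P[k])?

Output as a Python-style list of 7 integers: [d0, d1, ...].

Element change: A[2] 2 -> 18, delta = 16
For k < 2: P[k] unchanged, delta_P[k] = 0
For k >= 2: P[k] shifts by exactly 16
Delta array: [0, 0, 16, 16, 16, 16, 16]

Answer: [0, 0, 16, 16, 16, 16, 16]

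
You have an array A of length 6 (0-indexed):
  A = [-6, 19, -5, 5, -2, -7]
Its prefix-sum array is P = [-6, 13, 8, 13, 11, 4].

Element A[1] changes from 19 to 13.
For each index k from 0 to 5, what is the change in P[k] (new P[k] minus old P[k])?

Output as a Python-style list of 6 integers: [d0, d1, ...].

Element change: A[1] 19 -> 13, delta = -6
For k < 1: P[k] unchanged, delta_P[k] = 0
For k >= 1: P[k] shifts by exactly -6
Delta array: [0, -6, -6, -6, -6, -6]

Answer: [0, -6, -6, -6, -6, -6]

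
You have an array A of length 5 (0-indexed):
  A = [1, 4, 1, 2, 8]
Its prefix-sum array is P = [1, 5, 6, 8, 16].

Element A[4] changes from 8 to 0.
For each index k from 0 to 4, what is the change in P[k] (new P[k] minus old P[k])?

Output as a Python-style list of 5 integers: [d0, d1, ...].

Answer: [0, 0, 0, 0, -8]

Derivation:
Element change: A[4] 8 -> 0, delta = -8
For k < 4: P[k] unchanged, delta_P[k] = 0
For k >= 4: P[k] shifts by exactly -8
Delta array: [0, 0, 0, 0, -8]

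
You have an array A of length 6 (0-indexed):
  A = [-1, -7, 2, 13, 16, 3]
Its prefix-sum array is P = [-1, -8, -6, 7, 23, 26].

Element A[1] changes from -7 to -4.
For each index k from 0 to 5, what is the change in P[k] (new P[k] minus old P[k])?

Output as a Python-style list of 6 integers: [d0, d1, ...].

Answer: [0, 3, 3, 3, 3, 3]

Derivation:
Element change: A[1] -7 -> -4, delta = 3
For k < 1: P[k] unchanged, delta_P[k] = 0
For k >= 1: P[k] shifts by exactly 3
Delta array: [0, 3, 3, 3, 3, 3]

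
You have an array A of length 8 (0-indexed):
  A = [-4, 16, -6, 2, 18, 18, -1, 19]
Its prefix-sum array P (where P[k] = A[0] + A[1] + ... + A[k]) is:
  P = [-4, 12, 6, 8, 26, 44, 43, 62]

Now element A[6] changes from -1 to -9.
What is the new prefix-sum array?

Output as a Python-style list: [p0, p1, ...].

Change: A[6] -1 -> -9, delta = -8
P[k] for k < 6: unchanged (A[6] not included)
P[k] for k >= 6: shift by delta = -8
  P[0] = -4 + 0 = -4
  P[1] = 12 + 0 = 12
  P[2] = 6 + 0 = 6
  P[3] = 8 + 0 = 8
  P[4] = 26 + 0 = 26
  P[5] = 44 + 0 = 44
  P[6] = 43 + -8 = 35
  P[7] = 62 + -8 = 54

Answer: [-4, 12, 6, 8, 26, 44, 35, 54]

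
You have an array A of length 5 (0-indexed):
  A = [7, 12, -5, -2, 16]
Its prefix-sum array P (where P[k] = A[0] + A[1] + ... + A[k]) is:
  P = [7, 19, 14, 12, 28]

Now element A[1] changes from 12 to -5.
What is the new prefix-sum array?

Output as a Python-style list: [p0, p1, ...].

Change: A[1] 12 -> -5, delta = -17
P[k] for k < 1: unchanged (A[1] not included)
P[k] for k >= 1: shift by delta = -17
  P[0] = 7 + 0 = 7
  P[1] = 19 + -17 = 2
  P[2] = 14 + -17 = -3
  P[3] = 12 + -17 = -5
  P[4] = 28 + -17 = 11

Answer: [7, 2, -3, -5, 11]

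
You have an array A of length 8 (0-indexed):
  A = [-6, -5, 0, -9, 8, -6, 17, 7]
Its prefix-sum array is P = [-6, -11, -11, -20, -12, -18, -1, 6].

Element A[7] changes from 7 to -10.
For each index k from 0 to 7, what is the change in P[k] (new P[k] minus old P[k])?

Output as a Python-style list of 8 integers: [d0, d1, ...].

Answer: [0, 0, 0, 0, 0, 0, 0, -17]

Derivation:
Element change: A[7] 7 -> -10, delta = -17
For k < 7: P[k] unchanged, delta_P[k] = 0
For k >= 7: P[k] shifts by exactly -17
Delta array: [0, 0, 0, 0, 0, 0, 0, -17]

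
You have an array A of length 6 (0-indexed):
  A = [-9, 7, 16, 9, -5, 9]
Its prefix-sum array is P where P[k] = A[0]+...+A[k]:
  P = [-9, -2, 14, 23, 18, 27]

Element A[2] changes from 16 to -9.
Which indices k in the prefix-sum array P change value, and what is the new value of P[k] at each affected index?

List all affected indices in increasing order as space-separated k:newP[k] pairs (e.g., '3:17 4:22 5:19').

P[k] = A[0] + ... + A[k]
P[k] includes A[2] iff k >= 2
Affected indices: 2, 3, ..., 5; delta = -25
  P[2]: 14 + -25 = -11
  P[3]: 23 + -25 = -2
  P[4]: 18 + -25 = -7
  P[5]: 27 + -25 = 2

Answer: 2:-11 3:-2 4:-7 5:2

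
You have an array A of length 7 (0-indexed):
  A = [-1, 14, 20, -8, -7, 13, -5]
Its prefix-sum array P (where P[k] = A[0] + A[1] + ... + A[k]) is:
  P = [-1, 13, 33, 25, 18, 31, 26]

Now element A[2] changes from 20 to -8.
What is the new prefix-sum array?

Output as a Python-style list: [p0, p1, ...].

Change: A[2] 20 -> -8, delta = -28
P[k] for k < 2: unchanged (A[2] not included)
P[k] for k >= 2: shift by delta = -28
  P[0] = -1 + 0 = -1
  P[1] = 13 + 0 = 13
  P[2] = 33 + -28 = 5
  P[3] = 25 + -28 = -3
  P[4] = 18 + -28 = -10
  P[5] = 31 + -28 = 3
  P[6] = 26 + -28 = -2

Answer: [-1, 13, 5, -3, -10, 3, -2]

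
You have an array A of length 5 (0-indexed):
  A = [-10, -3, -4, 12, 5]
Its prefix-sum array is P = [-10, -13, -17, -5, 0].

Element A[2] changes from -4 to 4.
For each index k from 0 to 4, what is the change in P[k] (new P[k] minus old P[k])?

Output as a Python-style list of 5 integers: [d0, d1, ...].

Element change: A[2] -4 -> 4, delta = 8
For k < 2: P[k] unchanged, delta_P[k] = 0
For k >= 2: P[k] shifts by exactly 8
Delta array: [0, 0, 8, 8, 8]

Answer: [0, 0, 8, 8, 8]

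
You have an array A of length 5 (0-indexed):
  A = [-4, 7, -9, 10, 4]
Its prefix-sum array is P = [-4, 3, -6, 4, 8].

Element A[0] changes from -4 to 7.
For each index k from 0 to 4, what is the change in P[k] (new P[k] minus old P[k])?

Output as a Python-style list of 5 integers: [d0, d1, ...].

Element change: A[0] -4 -> 7, delta = 11
For k < 0: P[k] unchanged, delta_P[k] = 0
For k >= 0: P[k] shifts by exactly 11
Delta array: [11, 11, 11, 11, 11]

Answer: [11, 11, 11, 11, 11]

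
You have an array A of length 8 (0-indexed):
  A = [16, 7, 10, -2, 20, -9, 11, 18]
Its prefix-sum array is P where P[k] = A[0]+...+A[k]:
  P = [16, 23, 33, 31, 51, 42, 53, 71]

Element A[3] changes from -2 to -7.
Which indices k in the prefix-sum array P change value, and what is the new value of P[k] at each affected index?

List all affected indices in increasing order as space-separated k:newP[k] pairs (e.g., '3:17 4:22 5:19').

P[k] = A[0] + ... + A[k]
P[k] includes A[3] iff k >= 3
Affected indices: 3, 4, ..., 7; delta = -5
  P[3]: 31 + -5 = 26
  P[4]: 51 + -5 = 46
  P[5]: 42 + -5 = 37
  P[6]: 53 + -5 = 48
  P[7]: 71 + -5 = 66

Answer: 3:26 4:46 5:37 6:48 7:66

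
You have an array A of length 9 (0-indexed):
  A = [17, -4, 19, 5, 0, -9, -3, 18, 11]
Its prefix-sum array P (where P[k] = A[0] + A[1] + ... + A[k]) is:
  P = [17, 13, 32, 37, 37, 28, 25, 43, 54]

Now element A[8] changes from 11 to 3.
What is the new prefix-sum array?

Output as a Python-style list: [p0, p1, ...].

Answer: [17, 13, 32, 37, 37, 28, 25, 43, 46]

Derivation:
Change: A[8] 11 -> 3, delta = -8
P[k] for k < 8: unchanged (A[8] not included)
P[k] for k >= 8: shift by delta = -8
  P[0] = 17 + 0 = 17
  P[1] = 13 + 0 = 13
  P[2] = 32 + 0 = 32
  P[3] = 37 + 0 = 37
  P[4] = 37 + 0 = 37
  P[5] = 28 + 0 = 28
  P[6] = 25 + 0 = 25
  P[7] = 43 + 0 = 43
  P[8] = 54 + -8 = 46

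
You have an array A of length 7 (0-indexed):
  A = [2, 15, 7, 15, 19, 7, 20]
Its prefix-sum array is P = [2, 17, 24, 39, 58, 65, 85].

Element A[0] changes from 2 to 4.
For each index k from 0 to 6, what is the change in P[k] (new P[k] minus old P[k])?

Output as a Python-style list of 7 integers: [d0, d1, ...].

Answer: [2, 2, 2, 2, 2, 2, 2]

Derivation:
Element change: A[0] 2 -> 4, delta = 2
For k < 0: P[k] unchanged, delta_P[k] = 0
For k >= 0: P[k] shifts by exactly 2
Delta array: [2, 2, 2, 2, 2, 2, 2]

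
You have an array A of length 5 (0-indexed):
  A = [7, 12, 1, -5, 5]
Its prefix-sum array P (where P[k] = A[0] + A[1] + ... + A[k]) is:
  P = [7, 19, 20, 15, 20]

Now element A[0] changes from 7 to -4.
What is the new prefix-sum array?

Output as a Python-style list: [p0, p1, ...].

Answer: [-4, 8, 9, 4, 9]

Derivation:
Change: A[0] 7 -> -4, delta = -11
P[k] for k < 0: unchanged (A[0] not included)
P[k] for k >= 0: shift by delta = -11
  P[0] = 7 + -11 = -4
  P[1] = 19 + -11 = 8
  P[2] = 20 + -11 = 9
  P[3] = 15 + -11 = 4
  P[4] = 20 + -11 = 9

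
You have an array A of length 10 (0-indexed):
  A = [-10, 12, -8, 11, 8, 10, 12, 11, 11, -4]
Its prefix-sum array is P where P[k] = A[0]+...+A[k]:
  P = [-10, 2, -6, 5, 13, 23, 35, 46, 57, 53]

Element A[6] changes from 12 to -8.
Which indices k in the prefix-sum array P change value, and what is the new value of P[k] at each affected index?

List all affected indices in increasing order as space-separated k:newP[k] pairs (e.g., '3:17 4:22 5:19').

Answer: 6:15 7:26 8:37 9:33

Derivation:
P[k] = A[0] + ... + A[k]
P[k] includes A[6] iff k >= 6
Affected indices: 6, 7, ..., 9; delta = -20
  P[6]: 35 + -20 = 15
  P[7]: 46 + -20 = 26
  P[8]: 57 + -20 = 37
  P[9]: 53 + -20 = 33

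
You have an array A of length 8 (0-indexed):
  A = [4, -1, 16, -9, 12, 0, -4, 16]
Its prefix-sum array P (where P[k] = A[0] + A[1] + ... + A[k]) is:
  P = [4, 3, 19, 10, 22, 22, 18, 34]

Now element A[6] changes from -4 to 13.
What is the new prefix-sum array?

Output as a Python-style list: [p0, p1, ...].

Change: A[6] -4 -> 13, delta = 17
P[k] for k < 6: unchanged (A[6] not included)
P[k] for k >= 6: shift by delta = 17
  P[0] = 4 + 0 = 4
  P[1] = 3 + 0 = 3
  P[2] = 19 + 0 = 19
  P[3] = 10 + 0 = 10
  P[4] = 22 + 0 = 22
  P[5] = 22 + 0 = 22
  P[6] = 18 + 17 = 35
  P[7] = 34 + 17 = 51

Answer: [4, 3, 19, 10, 22, 22, 35, 51]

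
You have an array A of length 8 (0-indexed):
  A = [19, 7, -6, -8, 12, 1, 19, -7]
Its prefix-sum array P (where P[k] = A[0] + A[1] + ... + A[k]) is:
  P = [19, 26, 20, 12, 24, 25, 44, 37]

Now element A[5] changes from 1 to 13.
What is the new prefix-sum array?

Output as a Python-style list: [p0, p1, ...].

Answer: [19, 26, 20, 12, 24, 37, 56, 49]

Derivation:
Change: A[5] 1 -> 13, delta = 12
P[k] for k < 5: unchanged (A[5] not included)
P[k] for k >= 5: shift by delta = 12
  P[0] = 19 + 0 = 19
  P[1] = 26 + 0 = 26
  P[2] = 20 + 0 = 20
  P[3] = 12 + 0 = 12
  P[4] = 24 + 0 = 24
  P[5] = 25 + 12 = 37
  P[6] = 44 + 12 = 56
  P[7] = 37 + 12 = 49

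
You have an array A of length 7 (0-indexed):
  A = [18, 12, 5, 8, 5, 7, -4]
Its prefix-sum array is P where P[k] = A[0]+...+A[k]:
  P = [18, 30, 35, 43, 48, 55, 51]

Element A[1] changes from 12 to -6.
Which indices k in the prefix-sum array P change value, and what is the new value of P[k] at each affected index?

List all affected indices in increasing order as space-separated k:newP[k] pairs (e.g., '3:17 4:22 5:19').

Answer: 1:12 2:17 3:25 4:30 5:37 6:33

Derivation:
P[k] = A[0] + ... + A[k]
P[k] includes A[1] iff k >= 1
Affected indices: 1, 2, ..., 6; delta = -18
  P[1]: 30 + -18 = 12
  P[2]: 35 + -18 = 17
  P[3]: 43 + -18 = 25
  P[4]: 48 + -18 = 30
  P[5]: 55 + -18 = 37
  P[6]: 51 + -18 = 33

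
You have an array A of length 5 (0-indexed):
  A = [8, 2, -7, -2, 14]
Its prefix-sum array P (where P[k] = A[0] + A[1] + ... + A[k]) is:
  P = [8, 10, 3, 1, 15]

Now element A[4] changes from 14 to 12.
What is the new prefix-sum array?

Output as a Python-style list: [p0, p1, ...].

Answer: [8, 10, 3, 1, 13]

Derivation:
Change: A[4] 14 -> 12, delta = -2
P[k] for k < 4: unchanged (A[4] not included)
P[k] for k >= 4: shift by delta = -2
  P[0] = 8 + 0 = 8
  P[1] = 10 + 0 = 10
  P[2] = 3 + 0 = 3
  P[3] = 1 + 0 = 1
  P[4] = 15 + -2 = 13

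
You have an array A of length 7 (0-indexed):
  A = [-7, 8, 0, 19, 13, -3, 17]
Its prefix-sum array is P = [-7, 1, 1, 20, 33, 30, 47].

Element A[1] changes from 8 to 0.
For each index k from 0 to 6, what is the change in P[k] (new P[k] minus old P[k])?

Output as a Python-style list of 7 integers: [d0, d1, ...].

Element change: A[1] 8 -> 0, delta = -8
For k < 1: P[k] unchanged, delta_P[k] = 0
For k >= 1: P[k] shifts by exactly -8
Delta array: [0, -8, -8, -8, -8, -8, -8]

Answer: [0, -8, -8, -8, -8, -8, -8]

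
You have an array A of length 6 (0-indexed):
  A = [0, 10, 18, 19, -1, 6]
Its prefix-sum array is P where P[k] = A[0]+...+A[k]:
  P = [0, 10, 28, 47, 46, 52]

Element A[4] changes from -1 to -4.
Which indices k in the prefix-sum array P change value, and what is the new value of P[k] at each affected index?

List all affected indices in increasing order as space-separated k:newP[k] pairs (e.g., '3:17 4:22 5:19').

Answer: 4:43 5:49

Derivation:
P[k] = A[0] + ... + A[k]
P[k] includes A[4] iff k >= 4
Affected indices: 4, 5, ..., 5; delta = -3
  P[4]: 46 + -3 = 43
  P[5]: 52 + -3 = 49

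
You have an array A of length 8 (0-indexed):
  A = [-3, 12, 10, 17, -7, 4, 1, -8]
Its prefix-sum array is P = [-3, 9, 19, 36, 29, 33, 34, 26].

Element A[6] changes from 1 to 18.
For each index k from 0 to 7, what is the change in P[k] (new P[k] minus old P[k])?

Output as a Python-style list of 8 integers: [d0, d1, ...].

Element change: A[6] 1 -> 18, delta = 17
For k < 6: P[k] unchanged, delta_P[k] = 0
For k >= 6: P[k] shifts by exactly 17
Delta array: [0, 0, 0, 0, 0, 0, 17, 17]

Answer: [0, 0, 0, 0, 0, 0, 17, 17]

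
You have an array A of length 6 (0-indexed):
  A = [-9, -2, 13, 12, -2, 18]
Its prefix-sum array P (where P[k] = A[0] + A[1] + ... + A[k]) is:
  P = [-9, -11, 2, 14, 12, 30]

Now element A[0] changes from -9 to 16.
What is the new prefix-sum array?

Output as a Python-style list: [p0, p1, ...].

Change: A[0] -9 -> 16, delta = 25
P[k] for k < 0: unchanged (A[0] not included)
P[k] for k >= 0: shift by delta = 25
  P[0] = -9 + 25 = 16
  P[1] = -11 + 25 = 14
  P[2] = 2 + 25 = 27
  P[3] = 14 + 25 = 39
  P[4] = 12 + 25 = 37
  P[5] = 30 + 25 = 55

Answer: [16, 14, 27, 39, 37, 55]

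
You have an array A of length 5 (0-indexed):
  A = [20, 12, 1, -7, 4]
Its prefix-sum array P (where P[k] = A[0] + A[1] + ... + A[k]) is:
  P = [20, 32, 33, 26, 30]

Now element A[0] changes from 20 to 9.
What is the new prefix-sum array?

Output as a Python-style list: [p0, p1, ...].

Answer: [9, 21, 22, 15, 19]

Derivation:
Change: A[0] 20 -> 9, delta = -11
P[k] for k < 0: unchanged (A[0] not included)
P[k] for k >= 0: shift by delta = -11
  P[0] = 20 + -11 = 9
  P[1] = 32 + -11 = 21
  P[2] = 33 + -11 = 22
  P[3] = 26 + -11 = 15
  P[4] = 30 + -11 = 19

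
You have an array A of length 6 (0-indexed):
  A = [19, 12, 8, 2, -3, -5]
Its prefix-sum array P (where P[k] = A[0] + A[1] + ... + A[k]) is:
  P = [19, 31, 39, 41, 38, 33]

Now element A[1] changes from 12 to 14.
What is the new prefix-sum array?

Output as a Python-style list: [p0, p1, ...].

Change: A[1] 12 -> 14, delta = 2
P[k] for k < 1: unchanged (A[1] not included)
P[k] for k >= 1: shift by delta = 2
  P[0] = 19 + 0 = 19
  P[1] = 31 + 2 = 33
  P[2] = 39 + 2 = 41
  P[3] = 41 + 2 = 43
  P[4] = 38 + 2 = 40
  P[5] = 33 + 2 = 35

Answer: [19, 33, 41, 43, 40, 35]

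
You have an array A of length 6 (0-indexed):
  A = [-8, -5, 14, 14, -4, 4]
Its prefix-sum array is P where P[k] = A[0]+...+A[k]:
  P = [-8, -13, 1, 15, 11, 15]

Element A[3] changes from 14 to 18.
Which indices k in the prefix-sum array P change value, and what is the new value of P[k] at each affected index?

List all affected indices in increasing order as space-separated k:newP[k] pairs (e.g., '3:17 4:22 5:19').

Answer: 3:19 4:15 5:19

Derivation:
P[k] = A[0] + ... + A[k]
P[k] includes A[3] iff k >= 3
Affected indices: 3, 4, ..., 5; delta = 4
  P[3]: 15 + 4 = 19
  P[4]: 11 + 4 = 15
  P[5]: 15 + 4 = 19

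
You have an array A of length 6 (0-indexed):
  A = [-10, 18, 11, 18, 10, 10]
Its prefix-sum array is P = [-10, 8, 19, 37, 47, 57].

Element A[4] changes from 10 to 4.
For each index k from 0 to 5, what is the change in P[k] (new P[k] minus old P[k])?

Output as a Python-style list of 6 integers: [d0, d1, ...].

Element change: A[4] 10 -> 4, delta = -6
For k < 4: P[k] unchanged, delta_P[k] = 0
For k >= 4: P[k] shifts by exactly -6
Delta array: [0, 0, 0, 0, -6, -6]

Answer: [0, 0, 0, 0, -6, -6]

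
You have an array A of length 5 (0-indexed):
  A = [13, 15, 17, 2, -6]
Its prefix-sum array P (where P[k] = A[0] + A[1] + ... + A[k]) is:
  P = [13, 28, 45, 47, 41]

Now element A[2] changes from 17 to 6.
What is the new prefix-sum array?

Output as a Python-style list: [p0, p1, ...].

Answer: [13, 28, 34, 36, 30]

Derivation:
Change: A[2] 17 -> 6, delta = -11
P[k] for k < 2: unchanged (A[2] not included)
P[k] for k >= 2: shift by delta = -11
  P[0] = 13 + 0 = 13
  P[1] = 28 + 0 = 28
  P[2] = 45 + -11 = 34
  P[3] = 47 + -11 = 36
  P[4] = 41 + -11 = 30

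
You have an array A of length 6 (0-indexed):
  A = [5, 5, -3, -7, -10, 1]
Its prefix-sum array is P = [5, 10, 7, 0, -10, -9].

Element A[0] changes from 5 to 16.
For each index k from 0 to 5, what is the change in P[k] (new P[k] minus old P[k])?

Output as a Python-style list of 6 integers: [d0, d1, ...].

Element change: A[0] 5 -> 16, delta = 11
For k < 0: P[k] unchanged, delta_P[k] = 0
For k >= 0: P[k] shifts by exactly 11
Delta array: [11, 11, 11, 11, 11, 11]

Answer: [11, 11, 11, 11, 11, 11]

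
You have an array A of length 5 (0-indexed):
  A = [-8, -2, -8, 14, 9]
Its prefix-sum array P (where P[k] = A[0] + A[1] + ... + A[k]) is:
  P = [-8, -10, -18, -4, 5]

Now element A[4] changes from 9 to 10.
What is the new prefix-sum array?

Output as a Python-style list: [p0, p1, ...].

Change: A[4] 9 -> 10, delta = 1
P[k] for k < 4: unchanged (A[4] not included)
P[k] for k >= 4: shift by delta = 1
  P[0] = -8 + 0 = -8
  P[1] = -10 + 0 = -10
  P[2] = -18 + 0 = -18
  P[3] = -4 + 0 = -4
  P[4] = 5 + 1 = 6

Answer: [-8, -10, -18, -4, 6]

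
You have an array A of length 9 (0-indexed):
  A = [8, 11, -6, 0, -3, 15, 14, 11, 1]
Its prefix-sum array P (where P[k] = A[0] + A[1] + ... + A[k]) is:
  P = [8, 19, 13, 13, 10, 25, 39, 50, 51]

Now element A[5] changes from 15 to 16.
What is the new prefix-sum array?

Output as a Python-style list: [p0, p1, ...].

Change: A[5] 15 -> 16, delta = 1
P[k] for k < 5: unchanged (A[5] not included)
P[k] for k >= 5: shift by delta = 1
  P[0] = 8 + 0 = 8
  P[1] = 19 + 0 = 19
  P[2] = 13 + 0 = 13
  P[3] = 13 + 0 = 13
  P[4] = 10 + 0 = 10
  P[5] = 25 + 1 = 26
  P[6] = 39 + 1 = 40
  P[7] = 50 + 1 = 51
  P[8] = 51 + 1 = 52

Answer: [8, 19, 13, 13, 10, 26, 40, 51, 52]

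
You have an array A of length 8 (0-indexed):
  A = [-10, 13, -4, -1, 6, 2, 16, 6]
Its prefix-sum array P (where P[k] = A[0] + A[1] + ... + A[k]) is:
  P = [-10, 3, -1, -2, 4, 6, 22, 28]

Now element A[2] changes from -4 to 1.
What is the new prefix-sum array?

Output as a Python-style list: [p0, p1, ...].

Change: A[2] -4 -> 1, delta = 5
P[k] for k < 2: unchanged (A[2] not included)
P[k] for k >= 2: shift by delta = 5
  P[0] = -10 + 0 = -10
  P[1] = 3 + 0 = 3
  P[2] = -1 + 5 = 4
  P[3] = -2 + 5 = 3
  P[4] = 4 + 5 = 9
  P[5] = 6 + 5 = 11
  P[6] = 22 + 5 = 27
  P[7] = 28 + 5 = 33

Answer: [-10, 3, 4, 3, 9, 11, 27, 33]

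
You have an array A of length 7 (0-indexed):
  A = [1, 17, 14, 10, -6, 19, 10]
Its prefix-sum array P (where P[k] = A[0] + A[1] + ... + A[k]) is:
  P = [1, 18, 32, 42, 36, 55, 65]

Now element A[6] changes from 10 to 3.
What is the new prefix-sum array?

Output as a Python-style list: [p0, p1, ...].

Change: A[6] 10 -> 3, delta = -7
P[k] for k < 6: unchanged (A[6] not included)
P[k] for k >= 6: shift by delta = -7
  P[0] = 1 + 0 = 1
  P[1] = 18 + 0 = 18
  P[2] = 32 + 0 = 32
  P[3] = 42 + 0 = 42
  P[4] = 36 + 0 = 36
  P[5] = 55 + 0 = 55
  P[6] = 65 + -7 = 58

Answer: [1, 18, 32, 42, 36, 55, 58]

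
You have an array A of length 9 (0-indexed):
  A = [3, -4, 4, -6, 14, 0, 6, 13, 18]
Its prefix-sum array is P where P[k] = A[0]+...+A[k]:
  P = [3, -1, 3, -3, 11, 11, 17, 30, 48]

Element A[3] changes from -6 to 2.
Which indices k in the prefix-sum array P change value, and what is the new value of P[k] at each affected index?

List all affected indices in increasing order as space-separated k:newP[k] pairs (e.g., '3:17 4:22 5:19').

Answer: 3:5 4:19 5:19 6:25 7:38 8:56

Derivation:
P[k] = A[0] + ... + A[k]
P[k] includes A[3] iff k >= 3
Affected indices: 3, 4, ..., 8; delta = 8
  P[3]: -3 + 8 = 5
  P[4]: 11 + 8 = 19
  P[5]: 11 + 8 = 19
  P[6]: 17 + 8 = 25
  P[7]: 30 + 8 = 38
  P[8]: 48 + 8 = 56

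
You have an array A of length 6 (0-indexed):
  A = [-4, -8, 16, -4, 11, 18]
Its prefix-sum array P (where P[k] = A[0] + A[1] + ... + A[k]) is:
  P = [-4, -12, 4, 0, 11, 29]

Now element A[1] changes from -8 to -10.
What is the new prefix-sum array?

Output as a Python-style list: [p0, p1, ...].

Answer: [-4, -14, 2, -2, 9, 27]

Derivation:
Change: A[1] -8 -> -10, delta = -2
P[k] for k < 1: unchanged (A[1] not included)
P[k] for k >= 1: shift by delta = -2
  P[0] = -4 + 0 = -4
  P[1] = -12 + -2 = -14
  P[2] = 4 + -2 = 2
  P[3] = 0 + -2 = -2
  P[4] = 11 + -2 = 9
  P[5] = 29 + -2 = 27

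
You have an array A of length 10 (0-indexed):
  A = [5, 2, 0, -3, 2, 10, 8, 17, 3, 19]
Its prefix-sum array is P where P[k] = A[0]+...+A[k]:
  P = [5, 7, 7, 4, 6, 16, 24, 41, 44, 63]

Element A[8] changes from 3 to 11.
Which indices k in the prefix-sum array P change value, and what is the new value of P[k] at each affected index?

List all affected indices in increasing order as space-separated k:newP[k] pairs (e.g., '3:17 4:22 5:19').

Answer: 8:52 9:71

Derivation:
P[k] = A[0] + ... + A[k]
P[k] includes A[8] iff k >= 8
Affected indices: 8, 9, ..., 9; delta = 8
  P[8]: 44 + 8 = 52
  P[9]: 63 + 8 = 71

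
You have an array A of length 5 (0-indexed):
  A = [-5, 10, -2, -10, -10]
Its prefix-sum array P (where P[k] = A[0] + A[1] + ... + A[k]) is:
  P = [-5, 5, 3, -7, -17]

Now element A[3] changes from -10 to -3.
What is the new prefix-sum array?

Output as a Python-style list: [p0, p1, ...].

Change: A[3] -10 -> -3, delta = 7
P[k] for k < 3: unchanged (A[3] not included)
P[k] for k >= 3: shift by delta = 7
  P[0] = -5 + 0 = -5
  P[1] = 5 + 0 = 5
  P[2] = 3 + 0 = 3
  P[3] = -7 + 7 = 0
  P[4] = -17 + 7 = -10

Answer: [-5, 5, 3, 0, -10]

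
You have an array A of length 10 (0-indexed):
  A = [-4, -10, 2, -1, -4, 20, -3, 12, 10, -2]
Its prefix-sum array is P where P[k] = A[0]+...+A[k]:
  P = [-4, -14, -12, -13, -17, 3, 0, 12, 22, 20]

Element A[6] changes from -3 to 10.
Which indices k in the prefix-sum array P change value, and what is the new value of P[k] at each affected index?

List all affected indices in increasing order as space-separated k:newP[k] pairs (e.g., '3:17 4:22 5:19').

Answer: 6:13 7:25 8:35 9:33

Derivation:
P[k] = A[0] + ... + A[k]
P[k] includes A[6] iff k >= 6
Affected indices: 6, 7, ..., 9; delta = 13
  P[6]: 0 + 13 = 13
  P[7]: 12 + 13 = 25
  P[8]: 22 + 13 = 35
  P[9]: 20 + 13 = 33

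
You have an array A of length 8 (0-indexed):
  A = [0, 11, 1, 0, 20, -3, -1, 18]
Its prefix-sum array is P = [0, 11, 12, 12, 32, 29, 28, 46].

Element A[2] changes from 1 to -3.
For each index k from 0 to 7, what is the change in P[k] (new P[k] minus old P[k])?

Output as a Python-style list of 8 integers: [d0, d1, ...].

Answer: [0, 0, -4, -4, -4, -4, -4, -4]

Derivation:
Element change: A[2] 1 -> -3, delta = -4
For k < 2: P[k] unchanged, delta_P[k] = 0
For k >= 2: P[k] shifts by exactly -4
Delta array: [0, 0, -4, -4, -4, -4, -4, -4]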